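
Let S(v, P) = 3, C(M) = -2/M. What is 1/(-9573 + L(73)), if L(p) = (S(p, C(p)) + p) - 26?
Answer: -1/9523 ≈ -0.00010501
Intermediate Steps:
L(p) = -23 + p (L(p) = (3 + p) - 26 = -23 + p)
1/(-9573 + L(73)) = 1/(-9573 + (-23 + 73)) = 1/(-9573 + 50) = 1/(-9523) = -1/9523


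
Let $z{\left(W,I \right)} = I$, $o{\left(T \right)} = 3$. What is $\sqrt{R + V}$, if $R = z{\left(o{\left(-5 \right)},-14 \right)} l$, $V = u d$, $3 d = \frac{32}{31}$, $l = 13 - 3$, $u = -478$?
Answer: $\frac{2 i \sqrt{658347}}{93} \approx 17.449 i$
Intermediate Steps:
$l = 10$
$d = \frac{32}{93}$ ($d = \frac{32 \cdot \frac{1}{31}}{3} = \frac{1}{3} \cdot \frac{32}{31} = \frac{32}{93} \approx 0.34409$)
$V = - \frac{15296}{93}$ ($V = \left(-478\right) \frac{32}{93} = - \frac{15296}{93} \approx -164.47$)
$R = -140$ ($R = \left(-14\right) 10 = -140$)
$\sqrt{R + V} = \sqrt{-140 - \frac{15296}{93}} = \sqrt{- \frac{28316}{93}} = \frac{2 i \sqrt{658347}}{93}$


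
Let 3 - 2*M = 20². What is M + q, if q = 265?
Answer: 133/2 ≈ 66.500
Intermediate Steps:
M = -397/2 (M = 3/2 - ½*20² = 3/2 - ½*400 = 3/2 - 200 = -397/2 ≈ -198.50)
M + q = -397/2 + 265 = 133/2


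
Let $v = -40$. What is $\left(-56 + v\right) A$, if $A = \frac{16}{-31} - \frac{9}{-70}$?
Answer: $\frac{40368}{1085} \approx 37.206$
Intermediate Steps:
$A = - \frac{841}{2170}$ ($A = 16 \left(- \frac{1}{31}\right) - - \frac{9}{70} = - \frac{16}{31} + \frac{9}{70} = - \frac{841}{2170} \approx -0.38756$)
$\left(-56 + v\right) A = \left(-56 - 40\right) \left(- \frac{841}{2170}\right) = \left(-96\right) \left(- \frac{841}{2170}\right) = \frac{40368}{1085}$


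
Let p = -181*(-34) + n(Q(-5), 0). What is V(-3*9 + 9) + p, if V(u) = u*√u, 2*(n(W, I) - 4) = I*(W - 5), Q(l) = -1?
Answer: 6158 - 54*I*√2 ≈ 6158.0 - 76.368*I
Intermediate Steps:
n(W, I) = 4 + I*(-5 + W)/2 (n(W, I) = 4 + (I*(W - 5))/2 = 4 + (I*(-5 + W))/2 = 4 + I*(-5 + W)/2)
V(u) = u^(3/2)
p = 6158 (p = -181*(-34) + (4 - 5/2*0 + (½)*0*(-1)) = 6154 + (4 + 0 + 0) = 6154 + 4 = 6158)
V(-3*9 + 9) + p = (-3*9 + 9)^(3/2) + 6158 = (-27 + 9)^(3/2) + 6158 = (-18)^(3/2) + 6158 = -54*I*√2 + 6158 = 6158 - 54*I*√2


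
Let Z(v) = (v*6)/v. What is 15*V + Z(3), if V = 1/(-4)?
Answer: 9/4 ≈ 2.2500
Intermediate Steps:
V = -1/4 ≈ -0.25000
Z(v) = 6 (Z(v) = (6*v)/v = 6)
15*V + Z(3) = 15*(-1/4) + 6 = -15/4 + 6 = 9/4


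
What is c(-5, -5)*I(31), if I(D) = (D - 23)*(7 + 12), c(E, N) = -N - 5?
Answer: 0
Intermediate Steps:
c(E, N) = -5 - N
I(D) = -437 + 19*D (I(D) = (-23 + D)*19 = -437 + 19*D)
c(-5, -5)*I(31) = (-5 - 1*(-5))*(-437 + 19*31) = (-5 + 5)*(-437 + 589) = 0*152 = 0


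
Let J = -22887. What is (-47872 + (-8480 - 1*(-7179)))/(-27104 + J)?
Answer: 49173/49991 ≈ 0.98364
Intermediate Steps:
(-47872 + (-8480 - 1*(-7179)))/(-27104 + J) = (-47872 + (-8480 - 1*(-7179)))/(-27104 - 22887) = (-47872 + (-8480 + 7179))/(-49991) = (-47872 - 1301)*(-1/49991) = -49173*(-1/49991) = 49173/49991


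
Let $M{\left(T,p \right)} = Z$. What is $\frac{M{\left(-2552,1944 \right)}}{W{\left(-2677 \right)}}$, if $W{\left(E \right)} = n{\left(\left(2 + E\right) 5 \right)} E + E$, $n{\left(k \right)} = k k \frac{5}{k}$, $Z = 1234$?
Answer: $\frac{617}{89510849} \approx 6.893 \cdot 10^{-6}$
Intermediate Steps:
$M{\left(T,p \right)} = 1234$
$n{\left(k \right)} = 5 k$ ($n{\left(k \right)} = k^{2} \frac{5}{k} = 5 k$)
$W{\left(E \right)} = E + E \left(50 + 25 E\right)$ ($W{\left(E \right)} = 5 \left(2 + E\right) 5 E + E = 5 \left(10 + 5 E\right) E + E = \left(50 + 25 E\right) E + E = E \left(50 + 25 E\right) + E = E + E \left(50 + 25 E\right)$)
$\frac{M{\left(-2552,1944 \right)}}{W{\left(-2677 \right)}} = \frac{1234}{\left(-2677\right) \left(51 + 25 \left(-2677\right)\right)} = \frac{1234}{\left(-2677\right) \left(51 - 66925\right)} = \frac{1234}{\left(-2677\right) \left(-66874\right)} = \frac{1234}{179021698} = 1234 \cdot \frac{1}{179021698} = \frac{617}{89510849}$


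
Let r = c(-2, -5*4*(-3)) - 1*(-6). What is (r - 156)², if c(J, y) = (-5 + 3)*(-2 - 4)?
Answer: 19044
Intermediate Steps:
c(J, y) = 12 (c(J, y) = -2*(-6) = 12)
r = 18 (r = 12 - 1*(-6) = 12 + 6 = 18)
(r - 156)² = (18 - 156)² = (-138)² = 19044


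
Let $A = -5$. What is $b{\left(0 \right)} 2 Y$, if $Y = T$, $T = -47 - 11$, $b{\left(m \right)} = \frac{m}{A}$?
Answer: $0$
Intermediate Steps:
$b{\left(m \right)} = - \frac{m}{5}$ ($b{\left(m \right)} = \frac{m}{-5} = m \left(- \frac{1}{5}\right) = - \frac{m}{5}$)
$T = -58$
$Y = -58$
$b{\left(0 \right)} 2 Y = \left(- \frac{1}{5}\right) 0 \cdot 2 \left(-58\right) = 0 \cdot 2 \left(-58\right) = 0 \left(-58\right) = 0$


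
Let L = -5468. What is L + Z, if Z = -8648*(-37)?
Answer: 314508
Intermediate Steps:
Z = 319976
L + Z = -5468 + 319976 = 314508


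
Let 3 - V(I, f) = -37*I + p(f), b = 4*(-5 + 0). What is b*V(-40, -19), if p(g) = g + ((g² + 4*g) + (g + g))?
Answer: 34100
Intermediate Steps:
b = -20 (b = 4*(-5) = -20)
p(g) = g² + 7*g (p(g) = g + ((g² + 4*g) + 2*g) = g + (g² + 6*g) = g² + 7*g)
V(I, f) = 3 + 37*I - f*(7 + f) (V(I, f) = 3 - (-37*I + f*(7 + f)) = 3 + (37*I - f*(7 + f)) = 3 + 37*I - f*(7 + f))
b*V(-40, -19) = -20*(3 + 37*(-40) - 1*(-19)*(7 - 19)) = -20*(3 - 1480 - 1*(-19)*(-12)) = -20*(3 - 1480 - 228) = -20*(-1705) = 34100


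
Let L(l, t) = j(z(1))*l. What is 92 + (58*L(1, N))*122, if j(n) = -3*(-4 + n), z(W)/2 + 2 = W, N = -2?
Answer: 127460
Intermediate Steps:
z(W) = -4 + 2*W
j(n) = 12 - 3*n
L(l, t) = 18*l (L(l, t) = (12 - 3*(-4 + 2*1))*l = (12 - 3*(-4 + 2))*l = (12 - 3*(-2))*l = (12 + 6)*l = 18*l)
92 + (58*L(1, N))*122 = 92 + (58*(18*1))*122 = 92 + (58*18)*122 = 92 + 1044*122 = 92 + 127368 = 127460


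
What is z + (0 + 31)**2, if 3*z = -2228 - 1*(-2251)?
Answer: 2906/3 ≈ 968.67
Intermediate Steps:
z = 23/3 (z = (-2228 - 1*(-2251))/3 = (-2228 + 2251)/3 = (1/3)*23 = 23/3 ≈ 7.6667)
z + (0 + 31)**2 = 23/3 + (0 + 31)**2 = 23/3 + 31**2 = 23/3 + 961 = 2906/3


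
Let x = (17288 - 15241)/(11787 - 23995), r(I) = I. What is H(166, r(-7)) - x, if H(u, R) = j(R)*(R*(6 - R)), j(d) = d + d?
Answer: 15555039/12208 ≈ 1274.2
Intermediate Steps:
j(d) = 2*d
x = -2047/12208 (x = 2047/(-12208) = 2047*(-1/12208) = -2047/12208 ≈ -0.16768)
H(u, R) = 2*R**2*(6 - R) (H(u, R) = (2*R)*(R*(6 - R)) = 2*R**2*(6 - R))
H(166, r(-7)) - x = 2*(-7)**2*(6 - 1*(-7)) - 1*(-2047/12208) = 2*49*(6 + 7) + 2047/12208 = 2*49*13 + 2047/12208 = 1274 + 2047/12208 = 15555039/12208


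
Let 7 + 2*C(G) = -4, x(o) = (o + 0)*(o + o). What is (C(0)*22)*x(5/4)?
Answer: -3025/8 ≈ -378.13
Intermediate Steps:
x(o) = 2*o² (x(o) = o*(2*o) = 2*o²)
C(G) = -11/2 (C(G) = -7/2 + (½)*(-4) = -7/2 - 2 = -11/2)
(C(0)*22)*x(5/4) = (-11/2*22)*(2*(5/4)²) = -242*(5*(¼))² = -242*(5/4)² = -242*25/16 = -121*25/8 = -3025/8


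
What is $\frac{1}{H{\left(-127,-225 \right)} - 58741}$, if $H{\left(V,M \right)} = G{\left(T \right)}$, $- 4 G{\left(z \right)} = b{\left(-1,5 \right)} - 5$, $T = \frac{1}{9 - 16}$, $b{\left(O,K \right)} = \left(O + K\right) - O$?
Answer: $- \frac{1}{58741} \approx -1.7024 \cdot 10^{-5}$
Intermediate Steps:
$b{\left(O,K \right)} = K$ ($b{\left(O,K \right)} = \left(K + O\right) - O = K$)
$T = - \frac{1}{7}$ ($T = \frac{1}{-7} = - \frac{1}{7} \approx -0.14286$)
$G{\left(z \right)} = 0$ ($G{\left(z \right)} = - \frac{5 - 5}{4} = \left(- \frac{1}{4}\right) 0 = 0$)
$H{\left(V,M \right)} = 0$
$\frac{1}{H{\left(-127,-225 \right)} - 58741} = \frac{1}{0 - 58741} = \frac{1}{-58741} = - \frac{1}{58741}$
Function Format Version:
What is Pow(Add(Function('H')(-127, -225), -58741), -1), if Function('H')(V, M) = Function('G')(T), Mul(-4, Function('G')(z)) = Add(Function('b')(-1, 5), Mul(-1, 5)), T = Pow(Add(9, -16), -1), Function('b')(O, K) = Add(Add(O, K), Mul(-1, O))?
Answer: Rational(-1, 58741) ≈ -1.7024e-5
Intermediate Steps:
Function('b')(O, K) = K (Function('b')(O, K) = Add(Add(K, O), Mul(-1, O)) = K)
T = Rational(-1, 7) (T = Pow(-7, -1) = Rational(-1, 7) ≈ -0.14286)
Function('G')(z) = 0 (Function('G')(z) = Mul(Rational(-1, 4), Add(5, Mul(-1, 5))) = Mul(Rational(-1, 4), Add(5, -5)) = Mul(Rational(-1, 4), 0) = 0)
Function('H')(V, M) = 0
Pow(Add(Function('H')(-127, -225), -58741), -1) = Pow(Add(0, -58741), -1) = Pow(-58741, -1) = Rational(-1, 58741)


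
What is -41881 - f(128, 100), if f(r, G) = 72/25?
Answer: -1047097/25 ≈ -41884.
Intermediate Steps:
f(r, G) = 72/25 (f(r, G) = 72*(1/25) = 72/25)
-41881 - f(128, 100) = -41881 - 1*72/25 = -41881 - 72/25 = -1047097/25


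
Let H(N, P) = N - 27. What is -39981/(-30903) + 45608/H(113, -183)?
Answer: 235477065/442943 ≈ 531.62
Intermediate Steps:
H(N, P) = -27 + N
-39981/(-30903) + 45608/H(113, -183) = -39981/(-30903) + 45608/(-27 + 113) = -39981*(-1/30903) + 45608/86 = 13327/10301 + 45608*(1/86) = 13327/10301 + 22804/43 = 235477065/442943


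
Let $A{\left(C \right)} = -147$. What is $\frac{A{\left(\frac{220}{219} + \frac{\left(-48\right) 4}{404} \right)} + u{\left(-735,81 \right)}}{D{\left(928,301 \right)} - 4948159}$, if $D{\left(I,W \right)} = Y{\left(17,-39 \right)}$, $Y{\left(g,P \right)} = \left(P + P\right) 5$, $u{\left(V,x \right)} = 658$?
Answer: $- \frac{511}{4948549} \approx -0.00010326$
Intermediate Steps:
$Y{\left(g,P \right)} = 10 P$ ($Y{\left(g,P \right)} = 2 P 5 = 10 P$)
$D{\left(I,W \right)} = -390$ ($D{\left(I,W \right)} = 10 \left(-39\right) = -390$)
$\frac{A{\left(\frac{220}{219} + \frac{\left(-48\right) 4}{404} \right)} + u{\left(-735,81 \right)}}{D{\left(928,301 \right)} - 4948159} = \frac{-147 + 658}{-390 - 4948159} = \frac{511}{-4948549} = 511 \left(- \frac{1}{4948549}\right) = - \frac{511}{4948549}$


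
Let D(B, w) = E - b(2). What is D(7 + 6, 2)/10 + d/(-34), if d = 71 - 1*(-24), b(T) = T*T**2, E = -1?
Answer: -314/85 ≈ -3.6941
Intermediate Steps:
b(T) = T**3
d = 95 (d = 71 + 24 = 95)
D(B, w) = -9 (D(B, w) = -1 - 1*2**3 = -1 - 1*8 = -1 - 8 = -9)
D(7 + 6, 2)/10 + d/(-34) = -9/10 + 95/(-34) = -9*1/10 + 95*(-1/34) = -9/10 - 95/34 = -314/85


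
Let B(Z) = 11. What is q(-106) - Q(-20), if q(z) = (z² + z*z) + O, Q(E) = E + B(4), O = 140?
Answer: 22621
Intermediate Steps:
Q(E) = 11 + E (Q(E) = E + 11 = 11 + E)
q(z) = 140 + 2*z² (q(z) = (z² + z*z) + 140 = (z² + z²) + 140 = 2*z² + 140 = 140 + 2*z²)
q(-106) - Q(-20) = (140 + 2*(-106)²) - (11 - 20) = (140 + 2*11236) - 1*(-9) = (140 + 22472) + 9 = 22612 + 9 = 22621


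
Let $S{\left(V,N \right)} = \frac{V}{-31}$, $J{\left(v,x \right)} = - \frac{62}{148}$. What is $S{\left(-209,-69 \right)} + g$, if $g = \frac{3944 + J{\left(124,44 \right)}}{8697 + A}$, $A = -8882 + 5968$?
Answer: $\frac{98486453}{13266202} \approx 7.4239$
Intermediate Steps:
$J{\left(v,x \right)} = - \frac{31}{74}$ ($J{\left(v,x \right)} = \left(-62\right) \frac{1}{148} = - \frac{31}{74}$)
$A = -2914$
$S{\left(V,N \right)} = - \frac{V}{31}$ ($S{\left(V,N \right)} = V \left(- \frac{1}{31}\right) = - \frac{V}{31}$)
$g = \frac{291825}{427942}$ ($g = \frac{3944 - \frac{31}{74}}{8697 - 2914} = \frac{291825}{74 \cdot 5783} = \frac{291825}{74} \cdot \frac{1}{5783} = \frac{291825}{427942} \approx 0.68193$)
$S{\left(-209,-69 \right)} + g = \left(- \frac{1}{31}\right) \left(-209\right) + \frac{291825}{427942} = \frac{209}{31} + \frac{291825}{427942} = \frac{98486453}{13266202}$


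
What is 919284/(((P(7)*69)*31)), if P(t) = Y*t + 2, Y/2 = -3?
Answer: -76607/7130 ≈ -10.744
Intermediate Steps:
Y = -6 (Y = 2*(-3) = -6)
P(t) = 2 - 6*t (P(t) = -6*t + 2 = 2 - 6*t)
919284/(((P(7)*69)*31)) = 919284/((((2 - 6*7)*69)*31)) = 919284/((((2 - 42)*69)*31)) = 919284/((-40*69*31)) = 919284/((-2760*31)) = 919284/(-85560) = 919284*(-1/85560) = -76607/7130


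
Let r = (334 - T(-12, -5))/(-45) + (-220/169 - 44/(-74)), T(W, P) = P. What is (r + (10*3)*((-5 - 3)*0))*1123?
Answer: -867988037/93795 ≈ -9254.1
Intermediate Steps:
r = -772919/93795 (r = (334 - 1*(-5))/(-45) + (-220/169 - 44/(-74)) = (334 + 5)*(-1/45) + (-220*1/169 - 44*(-1/74)) = 339*(-1/45) + (-220/169 + 22/37) = -113/15 - 4422/6253 = -772919/93795 ≈ -8.2405)
(r + (10*3)*((-5 - 3)*0))*1123 = (-772919/93795 + (10*3)*((-5 - 3)*0))*1123 = (-772919/93795 + 30*(-8*0))*1123 = (-772919/93795 + 30*0)*1123 = (-772919/93795 + 0)*1123 = -772919/93795*1123 = -867988037/93795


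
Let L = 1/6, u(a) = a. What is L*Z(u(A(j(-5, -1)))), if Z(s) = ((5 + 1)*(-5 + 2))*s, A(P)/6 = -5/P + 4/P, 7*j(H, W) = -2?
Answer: -63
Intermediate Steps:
j(H, W) = -2/7 (j(H, W) = (1/7)*(-2) = -2/7)
A(P) = -6/P (A(P) = 6*(-5/P + 4/P) = 6*(-1/P) = -6/P)
L = 1/6 ≈ 0.16667
Z(s) = -18*s (Z(s) = (6*(-3))*s = -18*s)
L*Z(u(A(j(-5, -1)))) = (-(-108)/(-2/7))/6 = (-(-108)*(-7)/2)/6 = (-18*21)/6 = (1/6)*(-378) = -63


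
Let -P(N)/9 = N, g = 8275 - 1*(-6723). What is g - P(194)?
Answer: 16744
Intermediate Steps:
g = 14998 (g = 8275 + 6723 = 14998)
P(N) = -9*N
g - P(194) = 14998 - (-9)*194 = 14998 - 1*(-1746) = 14998 + 1746 = 16744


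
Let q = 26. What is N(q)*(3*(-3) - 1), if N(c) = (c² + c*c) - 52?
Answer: -13000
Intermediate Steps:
N(c) = -52 + 2*c² (N(c) = (c² + c²) - 52 = 2*c² - 52 = -52 + 2*c²)
N(q)*(3*(-3) - 1) = (-52 + 2*26²)*(3*(-3) - 1) = (-52 + 2*676)*(-9 - 1) = (-52 + 1352)*(-10) = 1300*(-10) = -13000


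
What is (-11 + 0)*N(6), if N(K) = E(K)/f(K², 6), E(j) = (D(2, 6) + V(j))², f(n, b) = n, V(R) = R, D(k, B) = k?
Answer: -176/9 ≈ -19.556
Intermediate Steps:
E(j) = (2 + j)²
N(K) = (2 + K)²/K² (N(K) = (2 + K)²/(K²) = (2 + K)²/K²)
(-11 + 0)*N(6) = (-11 + 0)*((2 + 6)²/6²) = -11*8²/36 = -11*64/36 = -11*16/9 = -176/9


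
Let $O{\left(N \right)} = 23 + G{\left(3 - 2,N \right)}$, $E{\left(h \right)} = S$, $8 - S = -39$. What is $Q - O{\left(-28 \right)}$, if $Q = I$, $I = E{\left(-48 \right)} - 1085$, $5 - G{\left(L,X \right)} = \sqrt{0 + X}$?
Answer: $-1066 + 2 i \sqrt{7} \approx -1066.0 + 5.2915 i$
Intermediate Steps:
$S = 47$ ($S = 8 - -39 = 8 + 39 = 47$)
$G{\left(L,X \right)} = 5 - \sqrt{X}$ ($G{\left(L,X \right)} = 5 - \sqrt{0 + X} = 5 - \sqrt{X}$)
$E{\left(h \right)} = 47$
$O{\left(N \right)} = 28 - \sqrt{N}$ ($O{\left(N \right)} = 23 - \left(-5 + \sqrt{N}\right) = 28 - \sqrt{N}$)
$I = -1038$ ($I = 47 - 1085 = -1038$)
$Q = -1038$
$Q - O{\left(-28 \right)} = -1038 - \left(28 - \sqrt{-28}\right) = -1038 - \left(28 - 2 i \sqrt{7}\right) = -1066 + 2 i \sqrt{7}$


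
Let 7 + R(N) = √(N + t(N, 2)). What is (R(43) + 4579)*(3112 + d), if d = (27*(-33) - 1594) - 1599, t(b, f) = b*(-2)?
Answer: -4443984 - 972*I*√43 ≈ -4.444e+6 - 6373.8*I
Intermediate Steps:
t(b, f) = -2*b
R(N) = -7 + √(-N) (R(N) = -7 + √(N - 2*N) = -7 + √(-N))
d = -4084 (d = (-891 - 1594) - 1599 = -2485 - 1599 = -4084)
(R(43) + 4579)*(3112 + d) = ((-7 + √(-1*43)) + 4579)*(3112 - 4084) = ((-7 + √(-43)) + 4579)*(-972) = ((-7 + I*√43) + 4579)*(-972) = (4572 + I*√43)*(-972) = -4443984 - 972*I*√43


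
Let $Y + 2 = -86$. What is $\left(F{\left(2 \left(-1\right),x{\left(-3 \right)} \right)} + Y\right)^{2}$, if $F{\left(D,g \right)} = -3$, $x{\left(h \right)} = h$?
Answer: $8281$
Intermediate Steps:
$Y = -88$ ($Y = -2 - 86 = -88$)
$\left(F{\left(2 \left(-1\right),x{\left(-3 \right)} \right)} + Y\right)^{2} = \left(-3 - 88\right)^{2} = \left(-91\right)^{2} = 8281$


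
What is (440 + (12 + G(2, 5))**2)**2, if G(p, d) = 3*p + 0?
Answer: 583696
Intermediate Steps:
G(p, d) = 3*p
(440 + (12 + G(2, 5))**2)**2 = (440 + (12 + 3*2)**2)**2 = (440 + (12 + 6)**2)**2 = (440 + 18**2)**2 = (440 + 324)**2 = 764**2 = 583696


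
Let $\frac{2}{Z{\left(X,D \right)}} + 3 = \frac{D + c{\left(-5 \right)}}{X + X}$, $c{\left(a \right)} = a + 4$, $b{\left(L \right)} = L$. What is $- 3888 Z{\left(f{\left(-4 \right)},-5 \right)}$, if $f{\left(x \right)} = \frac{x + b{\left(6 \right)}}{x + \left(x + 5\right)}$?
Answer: $-5184$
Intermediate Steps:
$c{\left(a \right)} = 4 + a$
$f{\left(x \right)} = \frac{6 + x}{5 + 2 x}$ ($f{\left(x \right)} = \frac{x + 6}{x + \left(x + 5\right)} = \frac{6 + x}{x + \left(5 + x\right)} = \frac{6 + x}{5 + 2 x}$)
$Z{\left(X,D \right)} = \frac{2}{-3 + \frac{-1 + D}{2 X}}$ ($Z{\left(X,D \right)} = \frac{2}{-3 + \frac{D + \left(4 - 5\right)}{X + X}} = \frac{2}{-3 + \frac{D - 1}{2 X}} = \frac{2}{-3 + \left(-1 + D\right) \frac{1}{2 X}} = \frac{2}{-3 + \frac{-1 + D}{2 X}}$)
$- 3888 Z{\left(f{\left(-4 \right)},-5 \right)} = - 3888 \frac{4 \frac{6 - 4}{5 + 2 \left(-4\right)}}{-1 - 5 - 6 \frac{6 - 4}{5 + 2 \left(-4\right)}} = - 3888 \frac{4 \frac{1}{5 - 8} \cdot 2}{-1 - 5 - 6 \frac{1}{5 - 8} \cdot 2} = - 3888 \frac{4 \frac{1}{-3} \cdot 2}{-1 - 5 - 6 \frac{1}{-3} \cdot 2} = - 3888 \frac{4 \left(\left(- \frac{1}{3}\right) 2\right)}{-1 - 5 - 6 \left(\left(- \frac{1}{3}\right) 2\right)} = - 3888 \cdot 4 \left(- \frac{2}{3}\right) \frac{1}{-1 - 5 - -4} = - 3888 \cdot 4 \left(- \frac{2}{3}\right) \frac{1}{-1 - 5 + 4} = - 3888 \cdot 4 \left(- \frac{2}{3}\right) \frac{1}{-2} = - 3888 \cdot 4 \left(- \frac{2}{3}\right) \left(- \frac{1}{2}\right) = \left(-3888\right) \frac{4}{3} = -5184$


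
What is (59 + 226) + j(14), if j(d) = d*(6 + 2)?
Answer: 397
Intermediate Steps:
j(d) = 8*d (j(d) = d*8 = 8*d)
(59 + 226) + j(14) = (59 + 226) + 8*14 = 285 + 112 = 397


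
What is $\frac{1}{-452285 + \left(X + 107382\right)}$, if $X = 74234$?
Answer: $- \frac{1}{270669} \approx -3.6945 \cdot 10^{-6}$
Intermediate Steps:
$\frac{1}{-452285 + \left(X + 107382\right)} = \frac{1}{-452285 + \left(74234 + 107382\right)} = \frac{1}{-452285 + 181616} = \frac{1}{-270669} = - \frac{1}{270669}$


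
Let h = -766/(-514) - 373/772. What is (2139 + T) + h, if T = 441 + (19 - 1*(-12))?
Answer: 518232659/198404 ≈ 2612.0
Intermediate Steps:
h = 199815/198404 (h = -766*(-1/514) - 373*1/772 = 383/257 - 373/772 = 199815/198404 ≈ 1.0071)
T = 472 (T = 441 + (19 + 12) = 441 + 31 = 472)
(2139 + T) + h = (2139 + 472) + 199815/198404 = 2611 + 199815/198404 = 518232659/198404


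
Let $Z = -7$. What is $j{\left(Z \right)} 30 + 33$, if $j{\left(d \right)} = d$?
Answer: $-177$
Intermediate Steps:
$j{\left(Z \right)} 30 + 33 = \left(-7\right) 30 + 33 = -210 + 33 = -177$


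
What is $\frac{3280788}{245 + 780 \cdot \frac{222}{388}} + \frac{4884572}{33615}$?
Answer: $\frac{441002110864}{90162153} \approx 4891.2$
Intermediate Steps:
$\frac{3280788}{245 + 780 \cdot \frac{222}{388}} + \frac{4884572}{33615} = \frac{3280788}{245 + 780 \cdot 222 \cdot \frac{1}{388}} + 4884572 \cdot \frac{1}{33615} = \frac{3280788}{245 + 780 \cdot \frac{111}{194}} + \frac{4884572}{33615} = \frac{3280788}{245 + \frac{43290}{97}} + \frac{4884572}{33615} = \frac{3280788}{\frac{67055}{97}} + \frac{4884572}{33615} = 3280788 \cdot \frac{97}{67055} + \frac{4884572}{33615} = \frac{318236436}{67055} + \frac{4884572}{33615} = \frac{441002110864}{90162153}$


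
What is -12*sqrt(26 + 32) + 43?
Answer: 43 - 12*sqrt(58) ≈ -48.389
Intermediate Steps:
-12*sqrt(26 + 32) + 43 = -12*sqrt(58) + 43 = 43 - 12*sqrt(58)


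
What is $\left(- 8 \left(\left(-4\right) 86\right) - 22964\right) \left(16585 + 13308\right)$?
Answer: $-604197316$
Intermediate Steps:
$\left(- 8 \left(\left(-4\right) 86\right) - 22964\right) \left(16585 + 13308\right) = \left(\left(-8\right) \left(-344\right) - 22964\right) 29893 = \left(2752 - 22964\right) 29893 = \left(-20212\right) 29893 = -604197316$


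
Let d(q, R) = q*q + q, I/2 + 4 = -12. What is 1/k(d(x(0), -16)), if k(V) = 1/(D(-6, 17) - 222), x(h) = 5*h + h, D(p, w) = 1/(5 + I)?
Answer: -5995/27 ≈ -222.04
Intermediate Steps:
I = -32 (I = -8 + 2*(-12) = -8 - 24 = -32)
D(p, w) = -1/27 (D(p, w) = 1/(5 - 32) = 1/(-27) = -1/27)
x(h) = 6*h
d(q, R) = q + q² (d(q, R) = q² + q = q + q²)
k(V) = -27/5995 (k(V) = 1/(-1/27 - 222) = 1/(-5995/27) = -27/5995)
1/k(d(x(0), -16)) = 1/(-27/5995) = -5995/27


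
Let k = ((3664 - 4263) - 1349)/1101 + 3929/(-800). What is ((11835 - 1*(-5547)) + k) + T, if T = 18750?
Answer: 31819181371/880800 ≈ 36125.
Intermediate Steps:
k = -5884229/880800 (k = (-599 - 1349)*(1/1101) + 3929*(-1/800) = -1948*1/1101 - 3929/800 = -1948/1101 - 3929/800 = -5884229/880800 ≈ -6.6805)
((11835 - 1*(-5547)) + k) + T = ((11835 - 1*(-5547)) - 5884229/880800) + 18750 = ((11835 + 5547) - 5884229/880800) + 18750 = (17382 - 5884229/880800) + 18750 = 15304181371/880800 + 18750 = 31819181371/880800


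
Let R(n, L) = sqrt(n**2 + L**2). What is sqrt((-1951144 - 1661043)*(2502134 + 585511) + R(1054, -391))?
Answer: sqrt(-11153151129615 + 17*sqrt(4373)) ≈ 3.3396e+6*I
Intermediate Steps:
R(n, L) = sqrt(L**2 + n**2)
sqrt((-1951144 - 1661043)*(2502134 + 585511) + R(1054, -391)) = sqrt((-1951144 - 1661043)*(2502134 + 585511) + sqrt((-391)**2 + 1054**2)) = sqrt(-3612187*3087645 + sqrt(152881 + 1110916)) = sqrt(-11153151129615 + sqrt(1263797)) = sqrt(-11153151129615 + 17*sqrt(4373))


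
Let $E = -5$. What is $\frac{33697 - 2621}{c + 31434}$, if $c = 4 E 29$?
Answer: $\frac{15538}{15427} \approx 1.0072$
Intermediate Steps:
$c = -580$ ($c = 4 \left(-5\right) 29 = \left(-20\right) 29 = -580$)
$\frac{33697 - 2621}{c + 31434} = \frac{33697 - 2621}{-580 + 31434} = \frac{31076}{30854} = 31076 \cdot \frac{1}{30854} = \frac{15538}{15427}$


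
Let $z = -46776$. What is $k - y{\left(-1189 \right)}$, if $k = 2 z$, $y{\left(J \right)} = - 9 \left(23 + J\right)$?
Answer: $-104046$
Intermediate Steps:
$y{\left(J \right)} = -207 - 9 J$
$k = -93552$ ($k = 2 \left(-46776\right) = -93552$)
$k - y{\left(-1189 \right)} = -93552 - \left(-207 - -10701\right) = -93552 - \left(-207 + 10701\right) = -93552 - 10494 = -104046$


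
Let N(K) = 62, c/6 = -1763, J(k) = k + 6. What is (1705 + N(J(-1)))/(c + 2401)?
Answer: -1767/8177 ≈ -0.21609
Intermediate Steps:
J(k) = 6 + k
c = -10578 (c = 6*(-1763) = -10578)
(1705 + N(J(-1)))/(c + 2401) = (1705 + 62)/(-10578 + 2401) = 1767/(-8177) = 1767*(-1/8177) = -1767/8177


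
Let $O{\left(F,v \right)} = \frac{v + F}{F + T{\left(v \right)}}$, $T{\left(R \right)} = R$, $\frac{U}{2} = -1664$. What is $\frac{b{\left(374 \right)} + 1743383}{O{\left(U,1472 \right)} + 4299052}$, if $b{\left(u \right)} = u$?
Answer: $\frac{1743757}{4299053} \approx 0.40561$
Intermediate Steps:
$U = -3328$ ($U = 2 \left(-1664\right) = -3328$)
$O{\left(F,v \right)} = 1$ ($O{\left(F,v \right)} = \frac{v + F}{F + v} = \frac{F + v}{F + v} = 1$)
$\frac{b{\left(374 \right)} + 1743383}{O{\left(U,1472 \right)} + 4299052} = \frac{374 + 1743383}{1 + 4299052} = \frac{1743757}{4299053}$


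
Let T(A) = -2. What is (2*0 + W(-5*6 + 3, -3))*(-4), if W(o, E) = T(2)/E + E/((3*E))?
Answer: -4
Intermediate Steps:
W(o, E) = ⅓ - 2/E (W(o, E) = -2/E + E/((3*E)) = -2/E + E*(1/(3*E)) = -2/E + ⅓ = ⅓ - 2/E)
(2*0 + W(-5*6 + 3, -3))*(-4) = (2*0 + (⅓)*(-6 - 3)/(-3))*(-4) = (0 + (⅓)*(-⅓)*(-9))*(-4) = (0 + 1)*(-4) = 1*(-4) = -4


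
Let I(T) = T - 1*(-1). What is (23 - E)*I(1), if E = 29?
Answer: -12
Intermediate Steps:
I(T) = 1 + T (I(T) = T + 1 = 1 + T)
(23 - E)*I(1) = (23 - 1*29)*(1 + 1) = (23 - 29)*2 = -6*2 = -12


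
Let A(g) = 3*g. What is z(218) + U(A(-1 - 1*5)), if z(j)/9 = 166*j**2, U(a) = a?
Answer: 71000838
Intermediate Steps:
z(j) = 1494*j**2 (z(j) = 9*(166*j**2) = 1494*j**2)
z(218) + U(A(-1 - 1*5)) = 1494*218**2 + 3*(-1 - 1*5) = 1494*47524 + 3*(-1 - 5) = 71000856 + 3*(-6) = 71000856 - 18 = 71000838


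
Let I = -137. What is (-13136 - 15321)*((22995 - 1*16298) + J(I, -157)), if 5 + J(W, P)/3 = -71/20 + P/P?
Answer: -3798639559/20 ≈ -1.8993e+8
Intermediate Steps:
J(W, P) = -453/20 (J(W, P) = -15 + 3*(-71/20 + P/P) = -15 + 3*(-71*1/20 + 1) = -15 + 3*(-71/20 + 1) = -15 + 3*(-51/20) = -15 - 153/20 = -453/20)
(-13136 - 15321)*((22995 - 1*16298) + J(I, -157)) = (-13136 - 15321)*((22995 - 1*16298) - 453/20) = -28457*((22995 - 16298) - 453/20) = -28457*(6697 - 453/20) = -28457*133487/20 = -3798639559/20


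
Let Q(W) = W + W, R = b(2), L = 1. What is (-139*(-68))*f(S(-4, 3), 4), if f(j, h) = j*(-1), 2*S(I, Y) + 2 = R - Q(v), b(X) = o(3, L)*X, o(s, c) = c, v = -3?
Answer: -28356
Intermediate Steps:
b(X) = X (b(X) = 1*X = X)
R = 2
Q(W) = 2*W
S(I, Y) = 3 (S(I, Y) = -1 + (2 - 2*(-3))/2 = -1 + (2 - 1*(-6))/2 = -1 + (2 + 6)/2 = -1 + (1/2)*8 = -1 + 4 = 3)
f(j, h) = -j
(-139*(-68))*f(S(-4, 3), 4) = (-139*(-68))*(-1*3) = 9452*(-3) = -28356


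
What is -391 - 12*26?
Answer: -703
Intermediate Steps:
-391 - 12*26 = -391 - 312 = -703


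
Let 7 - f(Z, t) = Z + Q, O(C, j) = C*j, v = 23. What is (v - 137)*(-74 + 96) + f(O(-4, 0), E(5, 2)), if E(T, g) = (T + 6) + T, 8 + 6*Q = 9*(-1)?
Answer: -14989/6 ≈ -2498.2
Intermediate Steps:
Q = -17/6 (Q = -4/3 + (9*(-1))/6 = -4/3 + (⅙)*(-9) = -4/3 - 3/2 = -17/6 ≈ -2.8333)
E(T, g) = 6 + 2*T (E(T, g) = (6 + T) + T = 6 + 2*T)
f(Z, t) = 59/6 - Z (f(Z, t) = 7 - (Z - 17/6) = 7 - (-17/6 + Z) = 7 + (17/6 - Z) = 59/6 - Z)
(v - 137)*(-74 + 96) + f(O(-4, 0), E(5, 2)) = (23 - 137)*(-74 + 96) + (59/6 - (-4)*0) = -114*22 + (59/6 - 1*0) = -2508 + (59/6 + 0) = -2508 + 59/6 = -14989/6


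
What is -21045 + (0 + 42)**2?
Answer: -19281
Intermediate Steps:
-21045 + (0 + 42)**2 = -21045 + 42**2 = -21045 + 1764 = -19281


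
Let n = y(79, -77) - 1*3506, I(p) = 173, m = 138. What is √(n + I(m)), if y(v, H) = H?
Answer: I*√3410 ≈ 58.395*I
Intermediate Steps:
n = -3583 (n = -77 - 1*3506 = -77 - 3506 = -3583)
√(n + I(m)) = √(-3583 + 173) = √(-3410) = I*√3410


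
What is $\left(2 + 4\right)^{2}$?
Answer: $36$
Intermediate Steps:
$\left(2 + 4\right)^{2} = 6^{2} = 36$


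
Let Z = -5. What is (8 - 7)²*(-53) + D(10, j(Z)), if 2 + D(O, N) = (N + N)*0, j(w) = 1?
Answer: -55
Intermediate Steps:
D(O, N) = -2 (D(O, N) = -2 + (N + N)*0 = -2 + (2*N)*0 = -2 + 0 = -2)
(8 - 7)²*(-53) + D(10, j(Z)) = (8 - 7)²*(-53) - 2 = 1²*(-53) - 2 = 1*(-53) - 2 = -53 - 2 = -55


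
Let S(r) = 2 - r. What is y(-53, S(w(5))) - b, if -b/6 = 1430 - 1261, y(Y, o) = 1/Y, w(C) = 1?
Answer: 53741/53 ≈ 1014.0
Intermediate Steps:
b = -1014 (b = -6*(1430 - 1261) = -6*169 = -1014)
y(-53, S(w(5))) - b = 1/(-53) - 1*(-1014) = -1/53 + 1014 = 53741/53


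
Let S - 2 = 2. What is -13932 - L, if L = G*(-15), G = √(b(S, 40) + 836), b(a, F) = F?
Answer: -13932 + 30*√219 ≈ -13488.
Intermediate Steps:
S = 4 (S = 2 + 2 = 4)
G = 2*√219 (G = √(40 + 836) = √876 = 2*√219 ≈ 29.597)
L = -30*√219 (L = (2*√219)*(-15) = -30*√219 ≈ -443.96)
-13932 - L = -13932 - (-30)*√219 = -13932 + 30*√219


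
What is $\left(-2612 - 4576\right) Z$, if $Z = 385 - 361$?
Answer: $-172512$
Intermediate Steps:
$Z = 24$
$\left(-2612 - 4576\right) Z = \left(-2612 - 4576\right) 24 = \left(-7188\right) 24 = -172512$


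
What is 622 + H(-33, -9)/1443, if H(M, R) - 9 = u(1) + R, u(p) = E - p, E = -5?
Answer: 299180/481 ≈ 622.00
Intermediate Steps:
u(p) = -5 - p
H(M, R) = 3 + R (H(M, R) = 9 + ((-5 - 1*1) + R) = 9 + ((-5 - 1) + R) = 9 + (-6 + R) = 3 + R)
622 + H(-33, -9)/1443 = 622 + (3 - 9)/1443 = 622 + (1/1443)*(-6) = 622 - 2/481 = 299180/481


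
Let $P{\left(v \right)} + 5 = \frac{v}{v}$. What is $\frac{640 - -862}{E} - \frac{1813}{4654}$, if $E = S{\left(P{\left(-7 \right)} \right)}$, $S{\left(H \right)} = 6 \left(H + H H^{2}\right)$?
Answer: $- \frac{1932503}{474708} \approx -4.0709$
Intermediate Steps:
$P{\left(v \right)} = -4$ ($P{\left(v \right)} = -5 + \frac{v}{v} = -5 + 1 = -4$)
$S{\left(H \right)} = 6 H + 6 H^{3}$ ($S{\left(H \right)} = 6 \left(H + H^{3}\right) = 6 H + 6 H^{3}$)
$E = -408$ ($E = 6 \left(-4\right) \left(1 + \left(-4\right)^{2}\right) = 6 \left(-4\right) \left(1 + 16\right) = 6 \left(-4\right) 17 = -408$)
$\frac{640 - -862}{E} - \frac{1813}{4654} = \frac{640 - -862}{-408} - \frac{1813}{4654} = \left(640 + 862\right) \left(- \frac{1}{408}\right) - \frac{1813}{4654} = 1502 \left(- \frac{1}{408}\right) - \frac{1813}{4654} = - \frac{751}{204} - \frac{1813}{4654} = - \frac{1932503}{474708}$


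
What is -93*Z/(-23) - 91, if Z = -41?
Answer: -5906/23 ≈ -256.78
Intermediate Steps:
-93*Z/(-23) - 91 = -(-3813)/(-23) - 91 = -(-3813)*(-1)/23 - 91 = -93*41/23 - 91 = -3813/23 - 91 = -5906/23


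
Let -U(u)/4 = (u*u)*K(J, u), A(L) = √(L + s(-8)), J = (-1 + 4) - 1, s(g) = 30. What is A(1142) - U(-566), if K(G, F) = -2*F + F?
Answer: 725285984 + 2*√293 ≈ 7.2529e+8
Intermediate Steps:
J = 2 (J = 3 - 1 = 2)
K(G, F) = -F
A(L) = √(30 + L) (A(L) = √(L + 30) = √(30 + L))
U(u) = 4*u³ (U(u) = -4*u*u*(-u) = -4*u²*(-u) = -(-4)*u³ = 4*u³)
A(1142) - U(-566) = √(30 + 1142) - 4*(-566)³ = √1172 - 4*(-181321496) = 2*√293 - 1*(-725285984) = 2*√293 + 725285984 = 725285984 + 2*√293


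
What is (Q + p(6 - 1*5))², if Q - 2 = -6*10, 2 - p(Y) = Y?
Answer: 3249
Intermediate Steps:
p(Y) = 2 - Y
Q = -58 (Q = 2 - 6*10 = 2 - 60 = -58)
(Q + p(6 - 1*5))² = (-58 + (2 - (6 - 1*5)))² = (-58 + (2 - (6 - 5)))² = (-58 + (2 - 1*1))² = (-58 + (2 - 1))² = (-58 + 1)² = (-57)² = 3249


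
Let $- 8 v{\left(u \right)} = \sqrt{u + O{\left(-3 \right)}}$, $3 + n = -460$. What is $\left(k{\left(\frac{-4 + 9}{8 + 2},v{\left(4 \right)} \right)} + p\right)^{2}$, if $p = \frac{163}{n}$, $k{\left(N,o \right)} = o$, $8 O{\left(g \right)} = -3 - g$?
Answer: $\frac{1243225}{3429904} \approx 0.36247$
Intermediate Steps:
$n = -463$ ($n = -3 - 460 = -463$)
$O{\left(g \right)} = - \frac{3}{8} - \frac{g}{8}$ ($O{\left(g \right)} = \frac{-3 - g}{8} = - \frac{3}{8} - \frac{g}{8}$)
$v{\left(u \right)} = - \frac{\sqrt{u}}{8}$ ($v{\left(u \right)} = - \frac{\sqrt{u - 0}}{8} = - \frac{\sqrt{u + \left(- \frac{3}{8} + \frac{3}{8}\right)}}{8} = - \frac{\sqrt{u + 0}}{8} = - \frac{\sqrt{u}}{8}$)
$p = - \frac{163}{463}$ ($p = \frac{163}{-463} = 163 \left(- \frac{1}{463}\right) = - \frac{163}{463} \approx -0.35205$)
$\left(k{\left(\frac{-4 + 9}{8 + 2},v{\left(4 \right)} \right)} + p\right)^{2} = \left(- \frac{\sqrt{4}}{8} - \frac{163}{463}\right)^{2} = \left(\left(- \frac{1}{8}\right) 2 - \frac{163}{463}\right)^{2} = \left(- \frac{1}{4} - \frac{163}{463}\right)^{2} = \left(- \frac{1115}{1852}\right)^{2} = \frac{1243225}{3429904}$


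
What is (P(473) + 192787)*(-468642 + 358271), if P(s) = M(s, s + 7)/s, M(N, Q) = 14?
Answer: -10064539996315/473 ≈ -2.1278e+10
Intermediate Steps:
P(s) = 14/s
(P(473) + 192787)*(-468642 + 358271) = (14/473 + 192787)*(-468642 + 358271) = (14*(1/473) + 192787)*(-110371) = (14/473 + 192787)*(-110371) = (91188265/473)*(-110371) = -10064539996315/473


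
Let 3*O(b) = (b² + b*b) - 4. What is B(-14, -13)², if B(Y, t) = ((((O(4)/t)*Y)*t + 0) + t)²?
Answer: 34507149121/81 ≈ 4.2601e+8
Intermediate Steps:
O(b) = -4/3 + 2*b²/3 (O(b) = ((b² + b*b) - 4)/3 = ((b² + b²) - 4)/3 = (2*b² - 4)/3 = (-4 + 2*b²)/3 = -4/3 + 2*b²/3)
B(Y, t) = (t + 28*Y/3)² (B(Y, t) = (((((-4/3 + (⅔)*4²)/t)*Y)*t + 0) + t)² = (((((-4/3 + (⅔)*16)/t)*Y)*t + 0) + t)² = (((((-4/3 + 32/3)/t)*Y)*t + 0) + t)² = (((((28/3)/t)*Y)*t + 0) + t)² = ((((28/(3*t))*Y)*t + 0) + t)² = (((28*Y/(3*t))*t + 0) + t)² = ((28*Y/3 + 0) + t)² = (28*Y/3 + t)² = (t + 28*Y/3)²)
B(-14, -13)² = ((3*(-13) + 28*(-14))²/9)² = ((-39 - 392)²/9)² = ((⅑)*(-431)²)² = ((⅑)*185761)² = (185761/9)² = 34507149121/81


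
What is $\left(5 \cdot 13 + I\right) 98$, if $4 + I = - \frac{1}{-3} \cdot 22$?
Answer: $\frac{20090}{3} \approx 6696.7$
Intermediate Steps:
$I = \frac{10}{3}$ ($I = -4 + - \frac{1}{-3} \cdot 22 = -4 + \left(-1\right) \left(- \frac{1}{3}\right) 22 = -4 + \frac{1}{3} \cdot 22 = -4 + \frac{22}{3} = \frac{10}{3} \approx 3.3333$)
$\left(5 \cdot 13 + I\right) 98 = \left(5 \cdot 13 + \frac{10}{3}\right) 98 = \left(65 + \frac{10}{3}\right) 98 = \frac{205}{3} \cdot 98 = \frac{20090}{3}$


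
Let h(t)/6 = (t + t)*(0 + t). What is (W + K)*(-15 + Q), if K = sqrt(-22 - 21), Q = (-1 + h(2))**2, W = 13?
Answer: 28522 + 2194*I*sqrt(43) ≈ 28522.0 + 14387.0*I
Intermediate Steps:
h(t) = 12*t**2 (h(t) = 6*((t + t)*(0 + t)) = 6*((2*t)*t) = 6*(2*t**2) = 12*t**2)
Q = 2209 (Q = (-1 + 12*2**2)**2 = (-1 + 12*4)**2 = (-1 + 48)**2 = 47**2 = 2209)
K = I*sqrt(43) (K = sqrt(-43) = I*sqrt(43) ≈ 6.5574*I)
(W + K)*(-15 + Q) = (13 + I*sqrt(43))*(-15 + 2209) = (13 + I*sqrt(43))*2194 = 28522 + 2194*I*sqrt(43)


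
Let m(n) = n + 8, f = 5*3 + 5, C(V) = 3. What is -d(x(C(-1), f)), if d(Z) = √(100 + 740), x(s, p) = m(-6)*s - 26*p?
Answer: -2*√210 ≈ -28.983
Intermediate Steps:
f = 20 (f = 15 + 5 = 20)
m(n) = 8 + n
x(s, p) = -26*p + 2*s (x(s, p) = (8 - 6)*s - 26*p = 2*s - 26*p = -26*p + 2*s)
d(Z) = 2*√210 (d(Z) = √840 = 2*√210)
-d(x(C(-1), f)) = -2*√210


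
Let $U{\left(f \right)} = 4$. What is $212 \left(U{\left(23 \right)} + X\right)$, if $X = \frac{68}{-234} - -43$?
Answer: $\frac{1158580}{117} \approx 9902.4$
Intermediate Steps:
$X = \frac{4997}{117}$ ($X = 68 \left(- \frac{1}{234}\right) + 43 = - \frac{34}{117} + 43 = \frac{4997}{117} \approx 42.709$)
$212 \left(U{\left(23 \right)} + X\right) = 212 \left(4 + \frac{4997}{117}\right) = 212 \cdot \frac{5465}{117} = \frac{1158580}{117}$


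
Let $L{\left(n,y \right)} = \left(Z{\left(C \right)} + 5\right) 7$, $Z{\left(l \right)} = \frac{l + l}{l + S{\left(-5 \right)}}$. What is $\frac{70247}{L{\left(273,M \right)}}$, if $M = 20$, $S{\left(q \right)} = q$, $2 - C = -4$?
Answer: $\frac{70247}{119} \approx 590.31$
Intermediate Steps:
$C = 6$ ($C = 2 - -4 = 2 + 4 = 6$)
$Z{\left(l \right)} = \frac{2 l}{-5 + l}$ ($Z{\left(l \right)} = \frac{l + l}{l - 5} = \frac{2 l}{-5 + l}$)
$L{\left(n,y \right)} = 119$ ($L{\left(n,y \right)} = \left(2 \cdot 6 \frac{1}{-5 + 6} + 5\right) 7 = \left(2 \cdot 6 \cdot 1^{-1} + 5\right) 7 = \left(2 \cdot 6 \cdot 1 + 5\right) 7 = \left(12 + 5\right) 7 = 17 \cdot 7 = 119$)
$\frac{70247}{L{\left(273,M \right)}} = \frac{70247}{119}$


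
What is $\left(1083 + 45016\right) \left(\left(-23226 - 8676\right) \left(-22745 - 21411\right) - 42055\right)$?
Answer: $64936095865043$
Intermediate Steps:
$\left(1083 + 45016\right) \left(\left(-23226 - 8676\right) \left(-22745 - 21411\right) - 42055\right) = 46099 \left(\left(-31902\right) \left(-44156\right) - 42055\right) = 46099 \left(1408664712 - 42055\right) = 46099 \cdot 1408622657 = 64936095865043$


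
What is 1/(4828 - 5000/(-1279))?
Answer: 1279/6180012 ≈ 0.00020696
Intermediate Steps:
1/(4828 - 5000/(-1279)) = 1/(4828 - 5000*(-1/1279)) = 1/(4828 + 5000/1279) = 1/(6180012/1279) = 1279/6180012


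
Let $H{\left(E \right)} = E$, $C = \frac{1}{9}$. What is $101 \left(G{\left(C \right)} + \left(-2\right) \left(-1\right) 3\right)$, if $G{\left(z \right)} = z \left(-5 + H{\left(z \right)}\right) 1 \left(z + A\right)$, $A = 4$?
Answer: $\frac{277346}{729} \approx 380.45$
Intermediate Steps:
$C = \frac{1}{9} \approx 0.11111$
$G{\left(z \right)} = z \left(-5 + z\right) \left(4 + z\right)$ ($G{\left(z \right)} = z \left(-5 + z\right) 1 \left(z + 4\right) = z \left(-5 + z\right) \left(4 + z\right)$)
$101 \left(G{\left(C \right)} + \left(-2\right) \left(-1\right) 3\right) = 101 \left(\frac{-20 + \left(\frac{1}{9}\right)^{2} - \frac{1}{9}}{9} + \left(-2\right) \left(-1\right) 3\right) = 101 \left(\frac{-20 + \frac{1}{81} - \frac{1}{9}}{9} + 2 \cdot 3\right) = 101 \left(\frac{1}{9} \left(- \frac{1628}{81}\right) + 6\right) = 101 \left(- \frac{1628}{729} + 6\right) = 101 \cdot \frac{2746}{729} = \frac{277346}{729}$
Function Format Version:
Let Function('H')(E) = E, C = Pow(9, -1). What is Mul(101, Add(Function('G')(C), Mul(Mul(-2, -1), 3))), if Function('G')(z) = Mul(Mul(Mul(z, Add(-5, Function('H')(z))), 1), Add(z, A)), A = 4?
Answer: Rational(277346, 729) ≈ 380.45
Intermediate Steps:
C = Rational(1, 9) ≈ 0.11111
Function('G')(z) = Mul(z, Add(-5, z), Add(4, z)) (Function('G')(z) = Mul(Mul(Mul(z, Add(-5, z)), 1), Add(z, 4)) = Mul(Mul(z, Add(-5, z)), Add(4, z)) = Mul(z, Add(-5, z), Add(4, z)))
Mul(101, Add(Function('G')(C), Mul(Mul(-2, -1), 3))) = Mul(101, Add(Mul(Rational(1, 9), Add(-20, Pow(Rational(1, 9), 2), Mul(-1, Rational(1, 9)))), Mul(Mul(-2, -1), 3))) = Mul(101, Add(Mul(Rational(1, 9), Add(-20, Rational(1, 81), Rational(-1, 9))), Mul(2, 3))) = Mul(101, Add(Mul(Rational(1, 9), Rational(-1628, 81)), 6)) = Mul(101, Add(Rational(-1628, 729), 6)) = Mul(101, Rational(2746, 729)) = Rational(277346, 729)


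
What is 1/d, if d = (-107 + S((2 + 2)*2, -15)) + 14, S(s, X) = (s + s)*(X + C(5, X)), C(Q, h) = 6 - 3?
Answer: -1/285 ≈ -0.0035088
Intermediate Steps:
C(Q, h) = 3
S(s, X) = 2*s*(3 + X) (S(s, X) = (s + s)*(X + 3) = (2*s)*(3 + X) = 2*s*(3 + X))
d = -285 (d = (-107 + 2*((2 + 2)*2)*(3 - 15)) + 14 = (-107 + 2*(4*2)*(-12)) + 14 = (-107 + 2*8*(-12)) + 14 = (-107 - 192) + 14 = -299 + 14 = -285)
1/d = 1/(-285) = -1/285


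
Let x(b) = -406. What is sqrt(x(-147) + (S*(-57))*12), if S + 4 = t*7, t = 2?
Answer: I*sqrt(7246) ≈ 85.123*I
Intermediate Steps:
S = 10 (S = -4 + 2*7 = -4 + 14 = 10)
sqrt(x(-147) + (S*(-57))*12) = sqrt(-406 + (10*(-57))*12) = sqrt(-406 - 570*12) = sqrt(-406 - 6840) = sqrt(-7246) = I*sqrt(7246)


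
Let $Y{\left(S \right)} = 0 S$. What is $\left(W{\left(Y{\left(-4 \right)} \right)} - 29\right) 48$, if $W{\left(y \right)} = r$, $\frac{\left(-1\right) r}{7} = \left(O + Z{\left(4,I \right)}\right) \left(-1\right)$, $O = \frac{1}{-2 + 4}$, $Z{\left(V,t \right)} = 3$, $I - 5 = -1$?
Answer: $-216$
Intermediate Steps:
$I = 4$ ($I = 5 - 1 = 4$)
$Y{\left(S \right)} = 0$
$O = \frac{1}{2} \approx 0.5$
$r = \frac{49}{2}$ ($r = - 7 \left(\frac{1}{2} + 3\right) \left(-1\right) = - 7 \cdot \frac{7}{2} \left(-1\right) = \left(-7\right) \left(- \frac{7}{2}\right) = \frac{49}{2} \approx 24.5$)
$W{\left(y \right)} = \frac{49}{2}$
$\left(W{\left(Y{\left(-4 \right)} \right)} - 29\right) 48 = \left(\frac{49}{2} - 29\right) 48 = \left(- \frac{9}{2}\right) 48 = -216$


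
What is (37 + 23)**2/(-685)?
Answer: -720/137 ≈ -5.2555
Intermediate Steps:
(37 + 23)**2/(-685) = 60**2*(-1/685) = 3600*(-1/685) = -720/137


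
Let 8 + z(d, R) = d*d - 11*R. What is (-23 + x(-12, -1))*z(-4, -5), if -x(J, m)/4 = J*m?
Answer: -4473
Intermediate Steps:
x(J, m) = -4*J*m
z(d, R) = -8 + d² - 11*R (z(d, R) = -8 + (d*d - 11*R) = -8 + (d² - 11*R) = -8 + d² - 11*R)
(-23 + x(-12, -1))*z(-4, -5) = (-23 - 4*(-12)*(-1))*(-8 + (-4)² - 11*(-5)) = (-23 - 48)*(-8 + 16 + 55) = -71*63 = -4473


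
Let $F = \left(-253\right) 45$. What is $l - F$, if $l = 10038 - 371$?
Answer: $21052$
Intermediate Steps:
$l = 9667$
$F = -11385$
$l - F = 9667 - -11385 = 9667 + 11385 = 21052$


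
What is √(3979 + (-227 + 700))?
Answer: 2*√1113 ≈ 66.723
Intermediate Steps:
√(3979 + (-227 + 700)) = √(3979 + 473) = √4452 = 2*√1113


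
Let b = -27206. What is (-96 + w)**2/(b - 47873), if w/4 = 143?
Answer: -226576/75079 ≈ -3.0178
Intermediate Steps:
w = 572 (w = 4*143 = 572)
(-96 + w)**2/(b - 47873) = (-96 + 572)**2/(-27206 - 47873) = 476**2/(-75079) = 226576*(-1/75079) = -226576/75079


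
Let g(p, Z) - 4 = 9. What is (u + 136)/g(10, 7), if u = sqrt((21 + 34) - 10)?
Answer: 136/13 + 3*sqrt(5)/13 ≈ 10.978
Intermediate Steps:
g(p, Z) = 13 (g(p, Z) = 4 + 9 = 13)
u = 3*sqrt(5) (u = sqrt(55 - 10) = sqrt(45) = 3*sqrt(5) ≈ 6.7082)
(u + 136)/g(10, 7) = (3*sqrt(5) + 136)/13 = (136 + 3*sqrt(5))/13 = 136/13 + 3*sqrt(5)/13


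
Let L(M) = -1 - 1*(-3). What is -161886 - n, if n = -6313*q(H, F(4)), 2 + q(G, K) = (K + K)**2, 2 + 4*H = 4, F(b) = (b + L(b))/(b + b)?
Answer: -641231/4 ≈ -1.6031e+5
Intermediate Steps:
L(M) = 2 (L(M) = -1 + 3 = 2)
F(b) = (2 + b)/(2*b) (F(b) = (b + 2)/(b + b) = (2 + b)/((2*b)) = (2 + b)*(1/(2*b)) = (2 + b)/(2*b))
H = 1/2 (H = -1/2 + (1/4)*4 = -1/2 + 1 = 1/2 ≈ 0.50000)
q(G, K) = -2 + 4*K**2 (q(G, K) = -2 + (K + K)**2 = -2 + (2*K)**2 = -2 + 4*K**2)
n = -6313/4 (n = -6313*(-2 + 4*((1/2)*(2 + 4)/4)**2) = -6313*(-2 + 4*((1/2)*(1/4)*6)**2) = -6313*(-2 + 4*(3/4)**2) = -6313*(-2 + 4*(9/16)) = -6313*(-2 + 9/4) = -6313*1/4 = -6313/4 ≈ -1578.3)
-161886 - n = -161886 - 1*(-6313/4) = -161886 + 6313/4 = -641231/4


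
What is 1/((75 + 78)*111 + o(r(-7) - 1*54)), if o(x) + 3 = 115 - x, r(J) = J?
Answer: 1/17156 ≈ 5.8289e-5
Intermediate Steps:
o(x) = 112 - x (o(x) = -3 + (115 - x) = 112 - x)
1/((75 + 78)*111 + o(r(-7) - 1*54)) = 1/((75 + 78)*111 + (112 - (-7 - 1*54))) = 1/(153*111 + (112 - (-7 - 54))) = 1/(16983 + (112 - 1*(-61))) = 1/(16983 + (112 + 61)) = 1/(16983 + 173) = 1/17156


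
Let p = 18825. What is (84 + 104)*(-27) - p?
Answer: -23901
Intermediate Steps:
(84 + 104)*(-27) - p = (84 + 104)*(-27) - 1*18825 = 188*(-27) - 18825 = -5076 - 18825 = -23901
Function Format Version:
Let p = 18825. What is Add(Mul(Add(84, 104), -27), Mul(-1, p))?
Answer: -23901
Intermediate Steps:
Add(Mul(Add(84, 104), -27), Mul(-1, p)) = Add(Mul(Add(84, 104), -27), Mul(-1, 18825)) = Add(Mul(188, -27), -18825) = Add(-5076, -18825) = -23901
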